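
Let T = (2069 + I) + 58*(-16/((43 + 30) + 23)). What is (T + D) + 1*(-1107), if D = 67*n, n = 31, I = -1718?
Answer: 3934/3 ≈ 1311.3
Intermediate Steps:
D = 2077 (D = 67*31 = 2077)
T = 1024/3 (T = (2069 - 1718) + 58*(-16/((43 + 30) + 23)) = 351 + 58*(-16/(73 + 23)) = 351 + 58*(-16/96) = 351 + 58*(-16*1/96) = 351 + 58*(-⅙) = 351 - 29/3 = 1024/3 ≈ 341.33)
(T + D) + 1*(-1107) = (1024/3 + 2077) + 1*(-1107) = 7255/3 - 1107 = 3934/3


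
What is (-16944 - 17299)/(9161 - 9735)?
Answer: 34243/574 ≈ 59.657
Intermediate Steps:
(-16944 - 17299)/(9161 - 9735) = -34243/(-574) = -34243*(-1/574) = 34243/574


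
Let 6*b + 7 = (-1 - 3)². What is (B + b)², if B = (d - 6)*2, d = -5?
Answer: 1681/4 ≈ 420.25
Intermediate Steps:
B = -22 (B = (-5 - 6)*2 = -11*2 = -22)
b = 3/2 (b = -7/6 + (-1 - 3)²/6 = -7/6 + (⅙)*(-4)² = -7/6 + (⅙)*16 = -7/6 + 8/3 = 3/2 ≈ 1.5000)
(B + b)² = (-22 + 3/2)² = (-41/2)² = 1681/4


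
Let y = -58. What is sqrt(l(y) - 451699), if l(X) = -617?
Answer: 2*I*sqrt(113079) ≈ 672.54*I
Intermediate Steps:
sqrt(l(y) - 451699) = sqrt(-617 - 451699) = sqrt(-452316) = 2*I*sqrt(113079)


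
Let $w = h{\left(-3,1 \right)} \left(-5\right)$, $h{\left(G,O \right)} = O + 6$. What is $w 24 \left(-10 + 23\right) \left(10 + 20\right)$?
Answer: $-327600$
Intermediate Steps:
$h{\left(G,O \right)} = 6 + O$
$w = -35$ ($w = \left(6 + 1\right) \left(-5\right) = 7 \left(-5\right) = -35$)
$w 24 \left(-10 + 23\right) \left(10 + 20\right) = \left(-35\right) 24 \left(-10 + 23\right) \left(10 + 20\right) = - 840 \cdot 13 \cdot 30 = \left(-840\right) 390 = -327600$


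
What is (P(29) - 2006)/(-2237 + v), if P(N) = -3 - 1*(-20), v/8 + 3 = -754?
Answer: 1989/8293 ≈ 0.23984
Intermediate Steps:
v = -6056 (v = -24 + 8*(-754) = -24 - 6032 = -6056)
P(N) = 17 (P(N) = -3 + 20 = 17)
(P(29) - 2006)/(-2237 + v) = (17 - 2006)/(-2237 - 6056) = -1989/(-8293) = -1989*(-1/8293) = 1989/8293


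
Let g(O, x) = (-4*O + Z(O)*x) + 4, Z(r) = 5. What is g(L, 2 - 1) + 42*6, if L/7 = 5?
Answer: 121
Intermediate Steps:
L = 35 (L = 7*5 = 35)
g(O, x) = 4 - 4*O + 5*x (g(O, x) = (-4*O + 5*x) + 4 = 4 - 4*O + 5*x)
g(L, 2 - 1) + 42*6 = (4 - 4*35 + 5*(2 - 1)) + 42*6 = (4 - 140 + 5*1) + 252 = (4 - 140 + 5) + 252 = -131 + 252 = 121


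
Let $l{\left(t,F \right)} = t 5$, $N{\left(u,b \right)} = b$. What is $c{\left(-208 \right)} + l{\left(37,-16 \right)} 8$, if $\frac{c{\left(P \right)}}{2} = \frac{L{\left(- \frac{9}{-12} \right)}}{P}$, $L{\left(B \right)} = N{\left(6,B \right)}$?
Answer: $\frac{615677}{416} \approx 1480.0$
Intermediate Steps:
$L{\left(B \right)} = B$
$l{\left(t,F \right)} = 5 t$
$c{\left(P \right)} = \frac{3}{2 P}$ ($c{\left(P \right)} = 2 \frac{\left(-9\right) \frac{1}{-12}}{P} = 2 \frac{\left(-9\right) \left(- \frac{1}{12}\right)}{P} = 2 \frac{3}{4 P} = \frac{3}{2 P}$)
$c{\left(-208 \right)} + l{\left(37,-16 \right)} 8 = \frac{3}{2 \left(-208\right)} + 5 \cdot 37 \cdot 8 = \frac{3}{2} \left(- \frac{1}{208}\right) + 185 \cdot 8 = - \frac{3}{416} + 1480 = \frac{615677}{416}$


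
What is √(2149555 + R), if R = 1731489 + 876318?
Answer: √4757362 ≈ 2181.1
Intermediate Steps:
R = 2607807
√(2149555 + R) = √(2149555 + 2607807) = √4757362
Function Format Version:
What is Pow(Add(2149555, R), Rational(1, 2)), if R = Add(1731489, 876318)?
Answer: Pow(4757362, Rational(1, 2)) ≈ 2181.1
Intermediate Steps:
R = 2607807
Pow(Add(2149555, R), Rational(1, 2)) = Pow(Add(2149555, 2607807), Rational(1, 2)) = Pow(4757362, Rational(1, 2))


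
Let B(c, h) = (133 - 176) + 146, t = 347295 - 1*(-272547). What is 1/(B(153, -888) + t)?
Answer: 1/619945 ≈ 1.6130e-6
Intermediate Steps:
t = 619842 (t = 347295 + 272547 = 619842)
B(c, h) = 103 (B(c, h) = -43 + 146 = 103)
1/(B(153, -888) + t) = 1/(103 + 619842) = 1/619945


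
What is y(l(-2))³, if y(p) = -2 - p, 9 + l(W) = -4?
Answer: 1331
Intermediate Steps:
l(W) = -13 (l(W) = -9 - 4 = -13)
y(l(-2))³ = (-2 - 1*(-13))³ = (-2 + 13)³ = 11³ = 1331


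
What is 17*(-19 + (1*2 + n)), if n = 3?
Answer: -238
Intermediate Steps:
17*(-19 + (1*2 + n)) = 17*(-19 + (1*2 + 3)) = 17*(-19 + (2 + 3)) = 17*(-19 + 5) = 17*(-14) = -238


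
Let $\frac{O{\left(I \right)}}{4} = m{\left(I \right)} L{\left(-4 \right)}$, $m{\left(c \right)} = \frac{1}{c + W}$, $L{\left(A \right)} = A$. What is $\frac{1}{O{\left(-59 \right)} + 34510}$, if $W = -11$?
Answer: $\frac{35}{1207858} \approx 2.8977 \cdot 10^{-5}$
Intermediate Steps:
$m{\left(c \right)} = \frac{1}{-11 + c}$ ($m{\left(c \right)} = \frac{1}{c - 11} = \frac{1}{-11 + c}$)
$O{\left(I \right)} = - \frac{16}{-11 + I}$ ($O{\left(I \right)} = 4 \frac{1}{-11 + I} \left(-4\right) = 4 \left(- \frac{4}{-11 + I}\right) = - \frac{16}{-11 + I}$)
$\frac{1}{O{\left(-59 \right)} + 34510} = \frac{1}{- \frac{16}{-11 - 59} + 34510} = \frac{1}{- \frac{16}{-70} + 34510} = \frac{1}{\left(-16\right) \left(- \frac{1}{70}\right) + 34510} = \frac{1}{\frac{8}{35} + 34510} = \frac{1}{\frac{1207858}{35}} = \frac{35}{1207858}$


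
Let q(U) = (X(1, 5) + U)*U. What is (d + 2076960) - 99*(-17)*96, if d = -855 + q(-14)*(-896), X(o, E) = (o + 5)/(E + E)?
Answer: 10347917/5 ≈ 2.0696e+6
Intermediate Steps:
X(o, E) = (5 + o)/(2*E) (X(o, E) = (5 + o)/((2*E)) = (5 + o)*(1/(2*E)) = (5 + o)/(2*E))
q(U) = U*(⅗ + U) (q(U) = ((½)*(5 + 1)/5 + U)*U = ((½)*(⅕)*6 + U)*U = (⅗ + U)*U = U*(⅗ + U))
d = -844723/5 (d = -855 + ((⅕)*(-14)*(3 + 5*(-14)))*(-896) = -855 + ((⅕)*(-14)*(3 - 70))*(-896) = -855 + ((⅕)*(-14)*(-67))*(-896) = -855 + (938/5)*(-896) = -855 - 840448/5 = -844723/5 ≈ -1.6894e+5)
(d + 2076960) - 99*(-17)*96 = (-844723/5 + 2076960) - 99*(-17)*96 = 9540077/5 + 1683*96 = 9540077/5 + 161568 = 10347917/5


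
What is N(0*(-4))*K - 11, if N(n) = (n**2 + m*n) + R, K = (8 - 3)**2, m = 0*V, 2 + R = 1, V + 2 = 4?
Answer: -36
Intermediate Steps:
V = 2 (V = -2 + 4 = 2)
R = -1 (R = -2 + 1 = -1)
m = 0 (m = 0*2 = 0)
K = 25 (K = 5**2 = 25)
N(n) = -1 + n**2 (N(n) = (n**2 + 0*n) - 1 = (n**2 + 0) - 1 = n**2 - 1 = -1 + n**2)
N(0*(-4))*K - 11 = (-1 + (0*(-4))**2)*25 - 11 = (-1 + 0**2)*25 - 11 = (-1 + 0)*25 - 11 = -1*25 - 11 = -25 - 11 = -36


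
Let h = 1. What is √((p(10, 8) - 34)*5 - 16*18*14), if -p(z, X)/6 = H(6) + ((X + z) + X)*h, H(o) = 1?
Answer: 2*I*√1253 ≈ 70.796*I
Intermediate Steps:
p(z, X) = -6 - 12*X - 6*z (p(z, X) = -6*(1 + ((X + z) + X)*1) = -6*(1 + (z + 2*X)*1) = -6*(1 + (z + 2*X)) = -6*(1 + z + 2*X) = -6 - 12*X - 6*z)
√((p(10, 8) - 34)*5 - 16*18*14) = √(((-6 - 12*8 - 6*10) - 34)*5 - 16*18*14) = √(((-6 - 96 - 60) - 34)*5 - 288*14) = √((-162 - 34)*5 - 4032) = √(-196*5 - 4032) = √(-980 - 4032) = √(-5012) = 2*I*√1253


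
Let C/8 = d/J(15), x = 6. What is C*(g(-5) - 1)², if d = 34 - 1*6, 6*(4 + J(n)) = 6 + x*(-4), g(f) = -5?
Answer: -1152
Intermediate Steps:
J(n) = -7 (J(n) = -4 + (6 + 6*(-4))/6 = -4 + (6 - 24)/6 = -4 + (⅙)*(-18) = -4 - 3 = -7)
d = 28 (d = 34 - 6 = 28)
C = -32 (C = 8*(28/(-7)) = 8*(28*(-⅐)) = 8*(-4) = -32)
C*(g(-5) - 1)² = -32*(-5 - 1)² = -32*(-6)² = -32*36 = -1152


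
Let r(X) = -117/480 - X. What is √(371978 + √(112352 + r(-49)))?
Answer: √(148791200 + 10*√179841210)/20 ≈ 610.17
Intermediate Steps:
r(X) = -39/160 - X (r(X) = -117*1/480 - X = -39/160 - X)
√(371978 + √(112352 + r(-49))) = √(371978 + √(112352 + (-39/160 - 1*(-49)))) = √(371978 + √(112352 + (-39/160 + 49))) = √(371978 + √(112352 + 7801/160)) = √(371978 + √(17984121/160)) = √(371978 + √179841210/40)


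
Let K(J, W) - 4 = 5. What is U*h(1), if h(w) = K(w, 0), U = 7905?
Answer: 71145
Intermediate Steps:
K(J, W) = 9 (K(J, W) = 4 + 5 = 9)
h(w) = 9
U*h(1) = 7905*9 = 71145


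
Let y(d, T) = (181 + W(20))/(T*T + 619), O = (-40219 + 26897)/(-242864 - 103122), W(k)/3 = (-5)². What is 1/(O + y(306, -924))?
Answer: 147804354235/5735411303 ≈ 25.770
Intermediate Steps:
W(k) = 75 (W(k) = 3*(-5)² = 3*25 = 75)
O = 6661/172993 (O = -13322/(-345986) = -13322*(-1/345986) = 6661/172993 ≈ 0.038504)
y(d, T) = 256/(619 + T²) (y(d, T) = (181 + 75)/(T*T + 619) = 256/(T² + 619) = 256/(619 + T²))
1/(O + y(306, -924)) = 1/(6661/172993 + 256/(619 + (-924)²)) = 1/(6661/172993 + 256/(619 + 853776)) = 1/(6661/172993 + 256/854395) = 1/(5735411303/147804354235) = 147804354235/5735411303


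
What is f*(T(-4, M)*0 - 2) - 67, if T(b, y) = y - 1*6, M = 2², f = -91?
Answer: 115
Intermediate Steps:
M = 4
T(b, y) = -6 + y (T(b, y) = y - 6 = -6 + y)
f*(T(-4, M)*0 - 2) - 67 = -91*((-6 + 4)*0 - 2) - 67 = -91*(-2*0 - 2) - 67 = -91*(0 - 2) - 67 = -91*(-2) - 67 = 182 - 67 = 115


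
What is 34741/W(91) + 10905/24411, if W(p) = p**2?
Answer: 6383448/1375153 ≈ 4.6420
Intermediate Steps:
34741/W(91) + 10905/24411 = 34741/(91**2) + 10905/24411 = 34741/8281 + 10905*(1/24411) = 34741*(1/8281) + 3635/8137 = 709/169 + 3635/8137 = 6383448/1375153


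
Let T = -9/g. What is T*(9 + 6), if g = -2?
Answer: 135/2 ≈ 67.500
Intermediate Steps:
T = 9/2 (T = -9/(-2) = -9*(-½) = 9/2 ≈ 4.5000)
T*(9 + 6) = 9*(9 + 6)/2 = (9/2)*15 = 135/2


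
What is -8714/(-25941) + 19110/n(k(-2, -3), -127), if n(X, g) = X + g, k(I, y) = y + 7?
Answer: -164886896/1063581 ≈ -155.03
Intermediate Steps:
k(I, y) = 7 + y
-8714/(-25941) + 19110/n(k(-2, -3), -127) = -8714/(-25941) + 19110/((7 - 3) - 127) = -8714*(-1/25941) + 19110/(4 - 127) = 8714/25941 + 19110/(-123) = 8714/25941 + 19110*(-1/123) = 8714/25941 - 6370/41 = -164886896/1063581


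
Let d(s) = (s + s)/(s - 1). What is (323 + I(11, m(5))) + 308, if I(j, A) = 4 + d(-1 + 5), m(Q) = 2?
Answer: 1913/3 ≈ 637.67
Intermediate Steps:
d(s) = 2*s/(-1 + s) (d(s) = (2*s)/(-1 + s) = 2*s/(-1 + s))
I(j, A) = 20/3 (I(j, A) = 4 + 2*(-1 + 5)/(-1 + (-1 + 5)) = 4 + 2*4/(-1 + 4) = 4 + 2*4/3 = 4 + 2*4*(⅓) = 4 + 8/3 = 20/3)
(323 + I(11, m(5))) + 308 = (323 + 20/3) + 308 = 989/3 + 308 = 1913/3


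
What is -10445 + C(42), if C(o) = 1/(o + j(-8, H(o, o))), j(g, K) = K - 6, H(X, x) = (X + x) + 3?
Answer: -1284734/123 ≈ -10445.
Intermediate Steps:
H(X, x) = 3 + X + x
j(g, K) = -6 + K
C(o) = 1/(-3 + 3*o) (C(o) = 1/(o + (-6 + (3 + o + o))) = 1/(o + (-6 + (3 + 2*o))) = 1/(o + (-3 + 2*o)) = 1/(-3 + 3*o))
-10445 + C(42) = -10445 + 1/(3*(-1 + 42)) = -10445 + (1/3)/41 = -10445 + (1/3)*(1/41) = -10445 + 1/123 = -1284734/123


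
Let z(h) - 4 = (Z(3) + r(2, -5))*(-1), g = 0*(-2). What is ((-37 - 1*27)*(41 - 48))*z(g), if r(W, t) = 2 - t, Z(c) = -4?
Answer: 448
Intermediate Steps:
g = 0
z(h) = 1 (z(h) = 4 + (-4 + (2 - 1*(-5)))*(-1) = 4 + (-4 + (2 + 5))*(-1) = 4 + (-4 + 7)*(-1) = 4 + 3*(-1) = 4 - 3 = 1)
((-37 - 1*27)*(41 - 48))*z(g) = ((-37 - 1*27)*(41 - 48))*1 = ((-37 - 27)*(-7))*1 = -64*(-7)*1 = 448*1 = 448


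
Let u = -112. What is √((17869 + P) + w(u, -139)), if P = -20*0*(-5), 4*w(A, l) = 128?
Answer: 9*√221 ≈ 133.79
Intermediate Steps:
w(A, l) = 32 (w(A, l) = (¼)*128 = 32)
P = 0 (P = 0*(-5) = 0)
√((17869 + P) + w(u, -139)) = √((17869 + 0) + 32) = √(17869 + 32) = √17901 = 9*√221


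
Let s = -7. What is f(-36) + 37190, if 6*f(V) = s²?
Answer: 223189/6 ≈ 37198.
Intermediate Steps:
f(V) = 49/6 (f(V) = (⅙)*(-7)² = (⅙)*49 = 49/6)
f(-36) + 37190 = 49/6 + 37190 = 223189/6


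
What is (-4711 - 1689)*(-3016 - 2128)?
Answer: 32921600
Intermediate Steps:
(-4711 - 1689)*(-3016 - 2128) = -6400*(-5144) = 32921600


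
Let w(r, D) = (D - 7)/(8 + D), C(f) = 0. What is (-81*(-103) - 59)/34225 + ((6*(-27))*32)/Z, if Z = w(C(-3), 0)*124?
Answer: 356642428/7426825 ≈ 48.021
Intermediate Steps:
w(r, D) = (-7 + D)/(8 + D)
Z = -217/2 (Z = ((-7 + 0)/(8 + 0))*124 = (-7/8)*124 = ((1/8)*(-7))*124 = -7/8*124 = -217/2 ≈ -108.50)
(-81*(-103) - 59)/34225 + ((6*(-27))*32)/Z = (-81*(-103) - 59)/34225 + ((6*(-27))*32)/(-217/2) = (8343 - 59)*(1/34225) - 162*32*(-2/217) = 8284*(1/34225) - 5184*(-2/217) = 8284/34225 + 10368/217 = 356642428/7426825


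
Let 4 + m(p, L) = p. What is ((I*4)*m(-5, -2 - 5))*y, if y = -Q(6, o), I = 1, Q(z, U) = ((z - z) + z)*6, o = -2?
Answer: 1296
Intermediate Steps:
Q(z, U) = 6*z (Q(z, U) = (0 + z)*6 = z*6 = 6*z)
m(p, L) = -4 + p
y = -36 (y = -6*6 = -1*36 = -36)
((I*4)*m(-5, -2 - 5))*y = ((1*4)*(-4 - 5))*(-36) = (4*(-9))*(-36) = -36*(-36) = 1296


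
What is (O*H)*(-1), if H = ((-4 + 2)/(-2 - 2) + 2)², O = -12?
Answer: 75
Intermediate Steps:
H = 25/4 (H = (-2/(-4) + 2)² = (-2*(-¼) + 2)² = (½ + 2)² = (5/2)² = 25/4 ≈ 6.2500)
(O*H)*(-1) = -12*25/4*(-1) = -75*(-1) = 75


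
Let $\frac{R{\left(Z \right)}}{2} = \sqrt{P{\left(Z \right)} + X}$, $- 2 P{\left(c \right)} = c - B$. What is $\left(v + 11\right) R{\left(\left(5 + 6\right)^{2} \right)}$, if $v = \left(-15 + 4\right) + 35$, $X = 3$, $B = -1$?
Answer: $70 i \sqrt{58} \approx 533.1 i$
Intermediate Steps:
$P{\left(c \right)} = - \frac{1}{2} - \frac{c}{2}$ ($P{\left(c \right)} = - \frac{c - -1}{2} = - \frac{c + 1}{2} = - \frac{1 + c}{2} = - \frac{1}{2} - \frac{c}{2}$)
$R{\left(Z \right)} = 2 \sqrt{\frac{5}{2} - \frac{Z}{2}}$ ($R{\left(Z \right)} = 2 \sqrt{\left(- \frac{1}{2} - \frac{Z}{2}\right) + 3} = 2 \sqrt{\frac{5}{2} - \frac{Z}{2}}$)
$v = 24$ ($v = -11 + 35 = 24$)
$\left(v + 11\right) R{\left(\left(5 + 6\right)^{2} \right)} = \left(24 + 11\right) \sqrt{10 - 2 \left(5 + 6\right)^{2}} = 35 \sqrt{10 - 2 \cdot 11^{2}} = 35 \sqrt{10 - 242} = 35 \sqrt{-232} = 35 \cdot 2 i \sqrt{58} = 70 i \sqrt{58}$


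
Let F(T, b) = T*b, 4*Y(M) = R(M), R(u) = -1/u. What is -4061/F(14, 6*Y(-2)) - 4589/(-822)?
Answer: -2193305/5754 ≈ -381.18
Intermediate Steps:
Y(M) = -1/(4*M) (Y(M) = (-1/M)/4 = -1/(4*M))
-4061/F(14, 6*Y(-2)) - 4589/(-822) = -4061/(14*(6*(-1/4/(-2)))) - 4589/(-822) = -4061/(14*(6*(-1/4*(-1/2)))) - 4589*(-1/822) = -4061/(14*(6*(1/8))) + 4589/822 = -4061/(14*(3/4)) + 4589/822 = -4061/21/2 + 4589/822 = -4061*2/21 + 4589/822 = -8122/21 + 4589/822 = -2193305/5754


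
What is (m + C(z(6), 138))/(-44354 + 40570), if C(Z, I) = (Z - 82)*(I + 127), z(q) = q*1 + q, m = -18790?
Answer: 9335/946 ≈ 9.8679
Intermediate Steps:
z(q) = 2*q (z(q) = q + q = 2*q)
C(Z, I) = (-82 + Z)*(127 + I)
(m + C(z(6), 138))/(-44354 + 40570) = (-18790 + (-10414 - 82*138 + 127*(2*6) + 138*(2*6)))/(-44354 + 40570) = (-18790 + (-10414 - 11316 + 127*12 + 138*12))/(-3784) = (-18790 + (-10414 - 11316 + 1524 + 1656))*(-1/3784) = (-18790 - 18550)*(-1/3784) = -37340*(-1/3784) = 9335/946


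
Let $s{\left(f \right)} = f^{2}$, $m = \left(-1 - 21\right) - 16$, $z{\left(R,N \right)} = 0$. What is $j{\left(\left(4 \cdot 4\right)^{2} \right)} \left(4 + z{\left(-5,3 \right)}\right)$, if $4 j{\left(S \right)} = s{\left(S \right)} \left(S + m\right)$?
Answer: $14286848$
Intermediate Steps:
$m = -38$ ($m = -22 - 16 = -38$)
$j{\left(S \right)} = \frac{S^{2} \left(-38 + S\right)}{4}$ ($j{\left(S \right)} = \frac{S^{2} \left(S - 38\right)}{4} = \frac{S^{2} \left(-38 + S\right)}{4}$)
$j{\left(\left(4 \cdot 4\right)^{2} \right)} \left(4 + z{\left(-5,3 \right)}\right) = \frac{\left(\left(4 \cdot 4\right)^{2}\right)^{2} \left(-38 + \left(4 \cdot 4\right)^{2}\right)}{4} \left(4 + 0\right) = \frac{\left(16^{2}\right)^{2} \left(-38 + 16^{2}\right)}{4} \cdot 4 = \frac{256^{2} \left(-38 + 256\right)}{4} \cdot 4 = \frac{1}{4} \cdot 65536 \cdot 218 \cdot 4 = 3571712 \cdot 4 = 14286848$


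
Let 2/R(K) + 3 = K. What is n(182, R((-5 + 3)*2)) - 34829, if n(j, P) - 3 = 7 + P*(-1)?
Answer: -243731/7 ≈ -34819.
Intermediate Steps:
R(K) = 2/(-3 + K)
n(j, P) = 10 - P (n(j, P) = 3 + (7 + P*(-1)) = 3 + (7 - P) = 10 - P)
n(182, R((-5 + 3)*2)) - 34829 = (10 - 2/(-3 + (-5 + 3)*2)) - 34829 = (10 - 2/(-3 - 2*2)) - 34829 = (10 - 2/(-3 - 4)) - 34829 = (10 - 2/(-7)) - 34829 = (10 - 2*(-1)/7) - 34829 = (10 - 1*(-2/7)) - 34829 = (10 + 2/7) - 34829 = 72/7 - 34829 = -243731/7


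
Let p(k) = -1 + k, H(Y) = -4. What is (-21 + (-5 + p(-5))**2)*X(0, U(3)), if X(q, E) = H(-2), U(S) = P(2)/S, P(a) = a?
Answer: -400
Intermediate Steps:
U(S) = 2/S
X(q, E) = -4
(-21 + (-5 + p(-5))**2)*X(0, U(3)) = (-21 + (-5 + (-1 - 5))**2)*(-4) = (-21 + (-5 - 6)**2)*(-4) = (-21 + (-11)**2)*(-4) = (-21 + 121)*(-4) = 100*(-4) = -400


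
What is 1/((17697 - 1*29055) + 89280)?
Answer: 1/77922 ≈ 1.2833e-5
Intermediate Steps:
1/((17697 - 1*29055) + 89280) = 1/((17697 - 29055) + 89280) = 1/(-11358 + 89280) = 1/77922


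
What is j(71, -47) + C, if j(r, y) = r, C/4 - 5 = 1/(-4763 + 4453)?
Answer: 14103/155 ≈ 90.987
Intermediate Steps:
C = 3098/155 (C = 20 + 4/(-4763 + 4453) = 20 + 4/(-310) = 20 + 4*(-1/310) = 20 - 2/155 = 3098/155 ≈ 19.987)
j(71, -47) + C = 71 + 3098/155 = 14103/155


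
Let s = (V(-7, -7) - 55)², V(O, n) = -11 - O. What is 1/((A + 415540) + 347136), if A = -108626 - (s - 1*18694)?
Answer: 1/669263 ≈ 1.4942e-6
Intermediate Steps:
s = 3481 (s = ((-11 - 1*(-7)) - 55)² = ((-11 + 7) - 55)² = (-4 - 55)² = (-59)² = 3481)
A = -93413 (A = -108626 - (3481 - 1*18694) = -108626 - (3481 - 18694) = -108626 - 1*(-15213) = -108626 + 15213 = -93413)
1/((A + 415540) + 347136) = 1/((-93413 + 415540) + 347136) = 1/(322127 + 347136) = 1/669263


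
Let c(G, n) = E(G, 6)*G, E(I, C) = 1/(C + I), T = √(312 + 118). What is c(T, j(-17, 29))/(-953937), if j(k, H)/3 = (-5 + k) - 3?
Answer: -215/187925589 + √430/62641863 ≈ -8.1304e-7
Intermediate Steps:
j(k, H) = -24 + 3*k (j(k, H) = 3*((-5 + k) - 3) = 3*(-8 + k) = -24 + 3*k)
T = √430 ≈ 20.736
c(G, n) = G/(6 + G)
c(T, j(-17, 29))/(-953937) = (√430/(6 + √430))/(-953937) = (√430/(6 + √430))*(-1/953937) = -√430/(953937*(6 + √430))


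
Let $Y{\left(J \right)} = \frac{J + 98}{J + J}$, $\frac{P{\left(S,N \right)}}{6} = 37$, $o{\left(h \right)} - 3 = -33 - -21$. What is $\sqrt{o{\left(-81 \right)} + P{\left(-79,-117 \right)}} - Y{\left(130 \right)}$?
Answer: $- \frac{57}{65} + \sqrt{213} \approx 13.718$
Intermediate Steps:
$o{\left(h \right)} = -9$ ($o{\left(h \right)} = 3 - 12 = -9$)
$P{\left(S,N \right)} = 222$ ($P{\left(S,N \right)} = 6 \cdot 37 = 222$)
$Y{\left(J \right)} = \frac{98 + J}{2 J}$
$\sqrt{o{\left(-81 \right)} + P{\left(-79,-117 \right)}} - Y{\left(130 \right)} = \sqrt{-9 + 222} - \frac{98 + 130}{2 \cdot 130} = \sqrt{213} - \frac{1}{2} \cdot \frac{1}{130} \cdot 228 = \sqrt{213} - \frac{57}{65} = - \frac{57}{65} + \sqrt{213}$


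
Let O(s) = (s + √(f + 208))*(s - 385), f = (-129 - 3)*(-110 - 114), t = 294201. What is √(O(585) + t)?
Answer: √(411201 + 800*√1861) ≈ 667.62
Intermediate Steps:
f = 29568 (f = -132*(-224) = 29568)
O(s) = (-385 + s)*(s + 4*√1861) (O(s) = (s + √(29568 + 208))*(s - 385) = (s + √29776)*(-385 + s) = (s + 4*√1861)*(-385 + s) = (-385 + s)*(s + 4*√1861))
√(O(585) + t) = √((585² - 1540*√1861 - 385*585 + 4*585*√1861) + 294201) = √((342225 - 1540*√1861 - 225225 + 2340*√1861) + 294201) = √((117000 + 800*√1861) + 294201) = √(411201 + 800*√1861)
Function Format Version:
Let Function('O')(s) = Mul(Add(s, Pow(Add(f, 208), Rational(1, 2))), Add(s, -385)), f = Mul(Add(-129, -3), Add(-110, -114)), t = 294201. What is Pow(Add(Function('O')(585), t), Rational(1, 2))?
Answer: Pow(Add(411201, Mul(800, Pow(1861, Rational(1, 2)))), Rational(1, 2)) ≈ 667.62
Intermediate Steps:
f = 29568 (f = Mul(-132, -224) = 29568)
Function('O')(s) = Mul(Add(-385, s), Add(s, Mul(4, Pow(1861, Rational(1, 2))))) (Function('O')(s) = Mul(Add(s, Pow(Add(29568, 208), Rational(1, 2))), Add(s, -385)) = Mul(Add(s, Pow(29776, Rational(1, 2))), Add(-385, s)) = Mul(Add(s, Mul(4, Pow(1861, Rational(1, 2)))), Add(-385, s)) = Mul(Add(-385, s), Add(s, Mul(4, Pow(1861, Rational(1, 2))))))
Pow(Add(Function('O')(585), t), Rational(1, 2)) = Pow(Add(Add(Pow(585, 2), Mul(-1540, Pow(1861, Rational(1, 2))), Mul(-385, 585), Mul(4, 585, Pow(1861, Rational(1, 2)))), 294201), Rational(1, 2)) = Pow(Add(Add(342225, Mul(-1540, Pow(1861, Rational(1, 2))), -225225, Mul(2340, Pow(1861, Rational(1, 2)))), 294201), Rational(1, 2)) = Pow(Add(Add(117000, Mul(800, Pow(1861, Rational(1, 2)))), 294201), Rational(1, 2)) = Pow(Add(411201, Mul(800, Pow(1861, Rational(1, 2)))), Rational(1, 2))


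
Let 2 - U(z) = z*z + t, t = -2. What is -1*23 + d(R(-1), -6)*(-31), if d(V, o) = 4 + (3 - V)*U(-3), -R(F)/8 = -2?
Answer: -2162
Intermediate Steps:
U(z) = 4 - z**2 (U(z) = 2 - (z*z - 2) = 2 - (z**2 - 2) = 2 - (-2 + z**2) = 2 + (2 - z**2) = 4 - z**2)
R(F) = 16 (R(F) = -8*(-2) = 16)
d(V, o) = -11 + 5*V (d(V, o) = 4 + (3 - V)*(4 - 1*(-3)**2) = 4 + (3 - V)*(4 - 1*9) = 4 + (3 - V)*(4 - 9) = 4 + (3 - V)*(-5) = 4 + (-15 + 5*V) = -11 + 5*V)
-1*23 + d(R(-1), -6)*(-31) = -1*23 + (-11 + 5*16)*(-31) = -23 + (-11 + 80)*(-31) = -23 + 69*(-31) = -23 - 2139 = -2162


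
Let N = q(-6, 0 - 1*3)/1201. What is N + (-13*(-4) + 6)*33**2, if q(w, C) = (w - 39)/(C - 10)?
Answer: 986148351/15613 ≈ 63162.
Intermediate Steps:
q(w, C) = (-39 + w)/(-10 + C)
N = 45/15613 (N = ((-39 - 6)/(-10 + (0 - 1*3)))/1201 = (-45/(-10 + (0 - 3)))*(1/1201) = (-45/(-10 - 3))*(1/1201) = (-45/(-13))*(1/1201) = -1/13*(-45)*(1/1201) = (45/13)*(1/1201) = 45/15613 ≈ 0.0028822)
N + (-13*(-4) + 6)*33**2 = 45/15613 + (-13*(-4) + 6)*33**2 = 45/15613 + (52 + 6)*1089 = 45/15613 + 58*1089 = 45/15613 + 63162 = 986148351/15613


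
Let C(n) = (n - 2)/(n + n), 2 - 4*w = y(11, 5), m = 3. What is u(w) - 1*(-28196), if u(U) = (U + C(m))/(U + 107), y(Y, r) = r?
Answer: 35949893/1275 ≈ 28196.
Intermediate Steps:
w = -¾ (w = ½ - ¼*5 = ½ - 5/4 = -¾ ≈ -0.75000)
C(n) = (-2 + n)/(2*n) (C(n) = (-2 + n)/((2*n)) = (-2 + n)*(1/(2*n)) = (-2 + n)/(2*n))
u(U) = (⅙ + U)/(107 + U) (u(U) = (U + (½)*(-2 + 3)/3)/(U + 107) = (U + (½)*(⅓)*1)/(107 + U) = (U + ⅙)/(107 + U) = (⅙ + U)/(107 + U))
u(w) - 1*(-28196) = (⅙ - ¾)/(107 - ¾) - 1*(-28196) = -7/12/(425/4) + 28196 = (4/425)*(-7/12) + 28196 = -7/1275 + 28196 = 35949893/1275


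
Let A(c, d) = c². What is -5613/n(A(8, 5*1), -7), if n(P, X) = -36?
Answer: 1871/12 ≈ 155.92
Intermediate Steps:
-5613/n(A(8, 5*1), -7) = -5613/(-36) = -5613*(-1/36) = 1871/12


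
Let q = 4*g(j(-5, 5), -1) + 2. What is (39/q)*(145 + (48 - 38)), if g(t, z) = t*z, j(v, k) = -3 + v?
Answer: 6045/34 ≈ 177.79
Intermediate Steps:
q = 34 (q = 4*((-3 - 5)*(-1)) + 2 = 4*(-8*(-1)) + 2 = 4*8 + 2 = 32 + 2 = 34)
(39/q)*(145 + (48 - 38)) = (39/34)*(145 + (48 - 38)) = (39*(1/34))*(145 + 10) = (39/34)*155 = 6045/34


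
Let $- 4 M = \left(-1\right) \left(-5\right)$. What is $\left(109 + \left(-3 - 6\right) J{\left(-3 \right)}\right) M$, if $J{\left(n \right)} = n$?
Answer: $-170$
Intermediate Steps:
$M = - \frac{5}{4}$ ($M = - \frac{\left(-1\right) \left(-5\right)}{4} = \left(- \frac{1}{4}\right) 5 = - \frac{5}{4} \approx -1.25$)
$\left(109 + \left(-3 - 6\right) J{\left(-3 \right)}\right) M = \left(109 + \left(-3 - 6\right) \left(-3\right)\right) \left(- \frac{5}{4}\right) = \left(109 - -27\right) \left(- \frac{5}{4}\right) = \left(109 + 27\right) \left(- \frac{5}{4}\right) = 136 \left(- \frac{5}{4}\right) = -170$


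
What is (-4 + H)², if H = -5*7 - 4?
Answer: 1849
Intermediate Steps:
H = -39 (H = -35 - 4 = -39)
(-4 + H)² = (-4 - 39)² = (-43)² = 1849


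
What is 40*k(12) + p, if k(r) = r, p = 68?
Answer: 548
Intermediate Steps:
40*k(12) + p = 40*12 + 68 = 480 + 68 = 548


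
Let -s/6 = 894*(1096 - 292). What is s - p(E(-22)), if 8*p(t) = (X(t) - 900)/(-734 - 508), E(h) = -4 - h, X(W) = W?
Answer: -2380586161/552 ≈ -4.3127e+6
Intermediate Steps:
s = -4312656 (s = -5364*(1096 - 292) = -5364*804 = -6*718776 = -4312656)
p(t) = 25/276 - t/9936 (p(t) = ((t - 900)/(-734 - 508))/8 = ((-900 + t)/(-1242))/8 = ((-900 + t)*(-1/1242))/8 = (50/69 - t/1242)/8 = 25/276 - t/9936)
s - p(E(-22)) = -4312656 - (25/276 - (-4 - 1*(-22))/9936) = -4312656 - (25/276 - (-4 + 22)/9936) = -4312656 - (25/276 - 1/9936*18) = -4312656 - (25/276 - 1/552) = -4312656 - 1*49/552 = -4312656 - 49/552 = -2380586161/552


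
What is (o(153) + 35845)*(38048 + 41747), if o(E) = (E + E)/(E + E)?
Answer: 2860331570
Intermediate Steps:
o(E) = 1 (o(E) = (2*E)/((2*E)) = (2*E)*(1/(2*E)) = 1)
(o(153) + 35845)*(38048 + 41747) = (1 + 35845)*(38048 + 41747) = 35846*79795 = 2860331570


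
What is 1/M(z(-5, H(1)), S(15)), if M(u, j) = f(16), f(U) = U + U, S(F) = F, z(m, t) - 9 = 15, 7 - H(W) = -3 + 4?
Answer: 1/32 ≈ 0.031250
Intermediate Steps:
H(W) = 6 (H(W) = 7 - (-3 + 4) = 7 - 1*1 = 7 - 1 = 6)
z(m, t) = 24 (z(m, t) = 9 + 15 = 24)
f(U) = 2*U
M(u, j) = 32 (M(u, j) = 2*16 = 32)
1/M(z(-5, H(1)), S(15)) = 1/32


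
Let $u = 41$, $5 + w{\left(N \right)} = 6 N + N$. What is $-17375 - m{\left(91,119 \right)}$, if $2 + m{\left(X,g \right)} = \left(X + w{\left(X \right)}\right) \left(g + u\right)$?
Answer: $-133053$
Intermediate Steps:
$w{\left(N \right)} = -5 + 7 N$ ($w{\left(N \right)} = -5 + \left(6 N + N\right) = -5 + 7 N$)
$m{\left(X,g \right)} = -2 + \left(-5 + 8 X\right) \left(41 + g\right)$ ($m{\left(X,g \right)} = -2 + \left(X + \left(-5 + 7 X\right)\right) \left(g + 41\right) = -2 + \left(-5 + 8 X\right) \left(41 + g\right)$)
$-17375 - m{\left(91,119 \right)} = -17375 - \left(-207 - 595 + 328 \cdot 91 + 8 \cdot 91 \cdot 119\right) = -17375 - \left(-207 - 595 + 29848 + 86632\right) = -17375 - 115678 = -133053$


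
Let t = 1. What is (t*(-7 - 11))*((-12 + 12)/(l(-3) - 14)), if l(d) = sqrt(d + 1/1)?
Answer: 0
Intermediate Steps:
l(d) = sqrt(1 + d) (l(d) = sqrt(d + 1) = sqrt(1 + d))
(t*(-7 - 11))*((-12 + 12)/(l(-3) - 14)) = (1*(-7 - 11))*((-12 + 12)/(sqrt(1 - 3) - 14)) = (1*(-18))*(0/(sqrt(-2) - 14)) = -0/(I*sqrt(2) - 14) = -0/(-14 + I*sqrt(2)) = -18*0 = 0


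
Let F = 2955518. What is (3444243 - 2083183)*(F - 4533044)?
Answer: -2147107537560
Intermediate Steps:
(3444243 - 2083183)*(F - 4533044) = (3444243 - 2083183)*(2955518 - 4533044) = 1361060*(-1577526) = -2147107537560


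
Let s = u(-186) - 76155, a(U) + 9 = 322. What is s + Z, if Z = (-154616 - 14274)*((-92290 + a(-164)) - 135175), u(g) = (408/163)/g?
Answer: 193851397756557/5053 ≈ 3.8364e+10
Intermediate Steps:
u(g) = 408/(163*g) (u(g) = (408*(1/163))/g = 408/(163*g))
a(U) = 313 (a(U) = -9 + 322 = 313)
s = -384811283/5053 (s = (408/163)/(-186) - 76155 = (408/163)*(-1/186) - 76155 = -68/5053 - 76155 = -384811283/5053 ≈ -76155.)
Z = 38363701280 (Z = (-154616 - 14274)*((-92290 + 313) - 135175) = -168890*(-91977 - 135175) = -168890*(-227152) = 38363701280)
s + Z = -384811283/5053 + 38363701280 = 193851397756557/5053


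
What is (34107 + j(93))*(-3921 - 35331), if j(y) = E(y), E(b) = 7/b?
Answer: -41501898472/31 ≈ -1.3388e+9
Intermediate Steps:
j(y) = 7/y
(34107 + j(93))*(-3921 - 35331) = (34107 + 7/93)*(-3921 - 35331) = (34107 + 7*(1/93))*(-39252) = (34107 + 7/93)*(-39252) = (3171958/93)*(-39252) = -41501898472/31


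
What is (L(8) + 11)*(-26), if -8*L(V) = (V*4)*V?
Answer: 546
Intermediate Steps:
L(V) = -V**2/2 (L(V) = -V*4*V/8 = -4*V*V/8 = -V**2/2)
(L(8) + 11)*(-26) = (-1/2*8**2 + 11)*(-26) = (-1/2*64 + 11)*(-26) = (-32 + 11)*(-26) = -21*(-26) = 546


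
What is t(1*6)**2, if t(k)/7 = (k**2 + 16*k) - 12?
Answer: 705600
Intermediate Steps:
t(k) = -84 + 7*k**2 + 112*k (t(k) = 7*((k**2 + 16*k) - 12) = 7*(-12 + k**2 + 16*k) = -84 + 7*k**2 + 112*k)
t(1*6)**2 = (-84 + 7*(1*6)**2 + 112*(1*6))**2 = (-84 + 7*6**2 + 112*6)**2 = (-84 + 7*36 + 672)**2 = (-84 + 252 + 672)**2 = 840**2 = 705600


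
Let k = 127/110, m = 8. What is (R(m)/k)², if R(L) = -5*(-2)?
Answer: 1210000/16129 ≈ 75.020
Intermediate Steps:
k = 127/110 (k = 127*(1/110) = 127/110 ≈ 1.1545)
R(L) = 10
(R(m)/k)² = (10/(127/110))² = (10*(110/127))² = (1100/127)² = 1210000/16129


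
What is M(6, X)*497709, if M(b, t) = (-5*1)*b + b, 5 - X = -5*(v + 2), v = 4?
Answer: -11945016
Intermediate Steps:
X = 35 (X = 5 - (-5)*(4 + 2) = 5 - (-5)*6 = 5 - 1*(-30) = 5 + 30 = 35)
M(b, t) = -4*b (M(b, t) = -5*b + b = -4*b)
M(6, X)*497709 = -4*6*497709 = -24*497709 = -11945016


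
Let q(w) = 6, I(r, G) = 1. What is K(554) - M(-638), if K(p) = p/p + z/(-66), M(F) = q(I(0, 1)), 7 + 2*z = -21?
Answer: -158/33 ≈ -4.7879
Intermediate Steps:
z = -14 (z = -7/2 + (½)*(-21) = -7/2 - 21/2 = -14)
M(F) = 6
K(p) = 40/33 (K(p) = p/p - 14/(-66) = 1 - 14*(-1/66) = 1 + 7/33 = 40/33)
K(554) - M(-638) = 40/33 - 1*6 = 40/33 - 6 = -158/33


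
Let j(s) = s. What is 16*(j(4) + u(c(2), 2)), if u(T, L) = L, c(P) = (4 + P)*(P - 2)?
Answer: 96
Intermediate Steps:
c(P) = (-2 + P)*(4 + P) (c(P) = (4 + P)*(-2 + P) = (-2 + P)*(4 + P))
16*(j(4) + u(c(2), 2)) = 16*(4 + 2) = 16*6 = 96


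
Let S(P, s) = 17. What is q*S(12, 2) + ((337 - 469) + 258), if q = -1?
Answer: 109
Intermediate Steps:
q*S(12, 2) + ((337 - 469) + 258) = -1*17 + ((337 - 469) + 258) = -17 + (-132 + 258) = -17 + 126 = 109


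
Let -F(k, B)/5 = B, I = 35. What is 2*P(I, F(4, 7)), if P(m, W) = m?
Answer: 70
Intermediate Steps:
F(k, B) = -5*B
2*P(I, F(4, 7)) = 2*35 = 70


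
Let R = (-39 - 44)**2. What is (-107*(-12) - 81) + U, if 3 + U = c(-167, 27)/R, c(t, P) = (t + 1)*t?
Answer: 99934/83 ≈ 1204.0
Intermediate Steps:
c(t, P) = t*(1 + t) (c(t, P) = (1 + t)*t = t*(1 + t))
R = 6889 (R = (-83)**2 = 6889)
U = 85/83 (U = -3 - 167*(1 - 167)/6889 = -3 - 167*(-166)*(1/6889) = -3 + 27722*(1/6889) = -3 + 334/83 = 85/83 ≈ 1.0241)
(-107*(-12) - 81) + U = (-107*(-12) - 81) + 85/83 = (1284 - 81) + 85/83 = 1203 + 85/83 = 99934/83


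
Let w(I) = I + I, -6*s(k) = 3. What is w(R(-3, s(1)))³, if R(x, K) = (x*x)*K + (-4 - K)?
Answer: -4096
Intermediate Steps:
s(k) = -½ (s(k) = -⅙*3 = -½)
R(x, K) = -4 - K + K*x² (R(x, K) = x²*K + (-4 - K) = K*x² + (-4 - K) = -4 - K + K*x²)
w(I) = 2*I
w(R(-3, s(1)))³ = (2*(-4 - 1*(-½) - ½*(-3)²))³ = (2*(-4 + ½ - ½*9))³ = (2*(-4 + ½ - 9/2))³ = (2*(-8))³ = (-16)³ = -4096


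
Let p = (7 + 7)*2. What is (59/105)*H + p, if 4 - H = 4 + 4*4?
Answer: 1996/105 ≈ 19.010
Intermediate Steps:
p = 28 (p = 14*2 = 28)
H = -16 (H = 4 - (4 + 4*4) = 4 - (4 + 16) = 4 - 1*20 = 4 - 20 = -16)
(59/105)*H + p = (59/105)*(-16) + 28 = -944/105 + 28 = 1996/105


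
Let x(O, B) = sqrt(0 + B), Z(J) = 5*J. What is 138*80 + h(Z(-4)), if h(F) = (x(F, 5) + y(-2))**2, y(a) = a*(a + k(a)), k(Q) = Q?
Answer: 11109 + 16*sqrt(5) ≈ 11145.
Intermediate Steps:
x(O, B) = sqrt(B)
y(a) = 2*a**2 (y(a) = a*(a + a) = a*(2*a) = 2*a**2)
h(F) = (8 + sqrt(5))**2 (h(F) = (sqrt(5) + 2*(-2)**2)**2 = (sqrt(5) + 2*4)**2 = (sqrt(5) + 8)**2 = (8 + sqrt(5))**2)
138*80 + h(Z(-4)) = 138*80 + (69 + 16*sqrt(5)) = 11040 + (69 + 16*sqrt(5)) = 11109 + 16*sqrt(5)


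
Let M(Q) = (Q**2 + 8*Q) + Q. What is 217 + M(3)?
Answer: 253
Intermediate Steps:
M(Q) = Q**2 + 9*Q
217 + M(3) = 217 + 3*(9 + 3) = 217 + 3*12 = 217 + 36 = 253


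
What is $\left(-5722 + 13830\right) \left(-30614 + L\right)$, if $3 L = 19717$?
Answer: $- \frac{584789500}{3} \approx -1.9493 \cdot 10^{8}$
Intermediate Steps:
$L = \frac{19717}{3}$ ($L = \frac{1}{3} \cdot 19717 = \frac{19717}{3} \approx 6572.3$)
$\left(-5722 + 13830\right) \left(-30614 + L\right) = \left(-5722 + 13830\right) \left(-30614 + \frac{19717}{3}\right) = 8108 \left(- \frac{72125}{3}\right) = - \frac{584789500}{3}$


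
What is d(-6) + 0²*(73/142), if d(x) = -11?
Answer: -11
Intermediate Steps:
d(-6) + 0²*(73/142) = -11 + 0²*(73/142) = -11 + 0*(73*(1/142)) = -11 + 0*(73/142) = -11 + 0 = -11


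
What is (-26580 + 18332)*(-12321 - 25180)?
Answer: 309308248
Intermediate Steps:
(-26580 + 18332)*(-12321 - 25180) = -8248*(-37501) = 309308248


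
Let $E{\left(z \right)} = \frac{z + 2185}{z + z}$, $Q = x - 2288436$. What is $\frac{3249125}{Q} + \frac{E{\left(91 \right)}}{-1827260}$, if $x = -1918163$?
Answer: $- \frac{15890336368593}{20572825237510} \approx -0.77239$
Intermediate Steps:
$Q = -4206599$ ($Q = -1918163 - 2288436 = -4206599$)
$E{\left(z \right)} = \frac{2185 + z}{2 z}$
$\frac{3249125}{Q} + \frac{E{\left(91 \right)}}{-1827260} = \frac{3249125}{-4206599} + \frac{\frac{1}{2} \cdot \frac{1}{91} \left(2185 + 91\right)}{-1827260} = 3249125 \left(- \frac{1}{4206599}\right) + \frac{1}{2} \cdot \frac{1}{91} \cdot 2276 \left(- \frac{1}{1827260}\right) = - \frac{191125}{247447} + \frac{1138}{91} \left(- \frac{1}{1827260}\right) = - \frac{191125}{247447} - \frac{569}{83140330} = - \frac{15890336368593}{20572825237510}$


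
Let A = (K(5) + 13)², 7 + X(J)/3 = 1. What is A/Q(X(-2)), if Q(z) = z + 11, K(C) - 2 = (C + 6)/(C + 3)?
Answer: -17161/448 ≈ -38.306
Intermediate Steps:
K(C) = 2 + (6 + C)/(3 + C) (K(C) = 2 + (C + 6)/(C + 3) = 2 + (6 + C)/(3 + C))
X(J) = -18 (X(J) = -21 + 3*1 = -21 + 3 = -18)
A = 17161/64 (A = (3*(4 + 5)/(3 + 5) + 13)² = (3*9/8 + 13)² = (3*(⅛)*9 + 13)² = (27/8 + 13)² = (131/8)² = 17161/64 ≈ 268.14)
Q(z) = 11 + z
A/Q(X(-2)) = 17161/(64*(11 - 18)) = (17161/64)/(-7) = (17161/64)*(-⅐) = -17161/448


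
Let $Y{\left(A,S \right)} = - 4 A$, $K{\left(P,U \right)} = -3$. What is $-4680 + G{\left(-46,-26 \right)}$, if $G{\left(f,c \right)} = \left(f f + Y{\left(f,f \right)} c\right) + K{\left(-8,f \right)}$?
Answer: $-7351$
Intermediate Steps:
$G{\left(f,c \right)} = -3 + f^{2} - 4 c f$ ($G{\left(f,c \right)} = \left(f f + - 4 f c\right) - 3 = \left(f^{2} - 4 c f\right) - 3 = -3 + f^{2} - 4 c f$)
$-4680 + G{\left(-46,-26 \right)} = -4680 - \left(3 - 2116 + 4784\right) = -4680 - 2671 = -7351$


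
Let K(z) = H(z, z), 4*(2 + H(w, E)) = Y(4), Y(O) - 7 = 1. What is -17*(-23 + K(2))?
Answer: 391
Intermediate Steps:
Y(O) = 8 (Y(O) = 7 + 1 = 8)
H(w, E) = 0 (H(w, E) = -2 + (1/4)*8 = -2 + 2 = 0)
K(z) = 0
-17*(-23 + K(2)) = -17*(-23 + 0) = -17*(-23) = 391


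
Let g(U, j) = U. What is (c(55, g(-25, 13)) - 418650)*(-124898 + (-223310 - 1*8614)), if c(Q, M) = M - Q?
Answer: 149412076060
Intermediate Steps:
(c(55, g(-25, 13)) - 418650)*(-124898 + (-223310 - 1*8614)) = ((-25 - 1*55) - 418650)*(-124898 + (-223310 - 1*8614)) = ((-25 - 55) - 418650)*(-124898 + (-223310 - 8614)) = (-80 - 418650)*(-124898 - 231924) = -418730*(-356822) = 149412076060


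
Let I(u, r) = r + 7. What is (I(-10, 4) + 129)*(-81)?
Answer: -11340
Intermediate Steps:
I(u, r) = 7 + r
(I(-10, 4) + 129)*(-81) = ((7 + 4) + 129)*(-81) = (11 + 129)*(-81) = 140*(-81) = -11340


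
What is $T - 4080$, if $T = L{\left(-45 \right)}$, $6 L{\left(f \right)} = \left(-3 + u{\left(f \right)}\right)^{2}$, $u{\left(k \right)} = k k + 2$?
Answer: $\frac{2036048}{3} \approx 6.7868 \cdot 10^{5}$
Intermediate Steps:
$u{\left(k \right)} = 2 + k^{2}$ ($u{\left(k \right)} = k^{2} + 2 = 2 + k^{2}$)
$L{\left(f \right)} = \frac{\left(-1 + f^{2}\right)^{2}}{6}$ ($L{\left(f \right)} = \frac{\left(-3 + \left(2 + f^{2}\right)\right)^{2}}{6} = \frac{\left(-1 + f^{2}\right)^{2}}{6}$)
$T = \frac{2048288}{3}$ ($T = \frac{\left(-1 + \left(-45\right)^{2}\right)^{2}}{6} = \frac{\left(-1 + 2025\right)^{2}}{6} = \frac{2024^{2}}{6} = \frac{1}{6} \cdot 4096576 = \frac{2048288}{3} \approx 6.8276 \cdot 10^{5}$)
$T - 4080 = \frac{2048288}{3} - 4080 = \frac{2036048}{3}$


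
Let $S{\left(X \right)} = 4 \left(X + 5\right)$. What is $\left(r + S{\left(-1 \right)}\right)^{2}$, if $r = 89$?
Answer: $11025$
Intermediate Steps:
$S{\left(X \right)} = 20 + 4 X$ ($S{\left(X \right)} = 4 \left(5 + X\right) = 20 + 4 X$)
$\left(r + S{\left(-1 \right)}\right)^{2} = \left(89 + \left(20 + 4 \left(-1\right)\right)\right)^{2} = \left(89 + \left(20 - 4\right)\right)^{2} = \left(89 + 16\right)^{2} = 105^{2} = 11025$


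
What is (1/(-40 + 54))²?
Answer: 1/196 ≈ 0.0051020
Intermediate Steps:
(1/(-40 + 54))² = (1/14)² = 1/196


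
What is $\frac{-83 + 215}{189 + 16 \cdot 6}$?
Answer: $\frac{44}{95} \approx 0.46316$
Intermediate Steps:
$\frac{-83 + 215}{189 + 16 \cdot 6} = \frac{132}{189 + 96} = \frac{132}{285} = 132 \cdot \frac{1}{285} = \frac{44}{95}$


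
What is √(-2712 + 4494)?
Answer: 9*√22 ≈ 42.214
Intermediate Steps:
√(-2712 + 4494) = √1782 = 9*√22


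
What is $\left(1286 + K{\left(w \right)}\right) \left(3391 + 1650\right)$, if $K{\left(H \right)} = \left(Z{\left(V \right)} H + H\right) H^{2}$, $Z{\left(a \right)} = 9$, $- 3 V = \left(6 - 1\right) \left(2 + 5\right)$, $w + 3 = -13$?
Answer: $-199996634$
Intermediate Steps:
$w = -16$ ($w = -3 - 13 = -16$)
$V = - \frac{35}{3}$ ($V = - \frac{\left(6 - 1\right) \left(2 + 5\right)}{3} = - \frac{5 \cdot 7}{3} = \left(- \frac{1}{3}\right) 35 = - \frac{35}{3} \approx -11.667$)
$K{\left(H \right)} = 10 H^{3}$ ($K{\left(H \right)} = \left(9 H + H\right) H^{2} = 10 H H^{2} = 10 H^{3}$)
$\left(1286 + K{\left(w \right)}\right) \left(3391 + 1650\right) = \left(1286 + 10 \left(-16\right)^{3}\right) \left(3391 + 1650\right) = \left(1286 + 10 \left(-4096\right)\right) 5041 = \left(1286 - 40960\right) 5041 = \left(-39674\right) 5041 = -199996634$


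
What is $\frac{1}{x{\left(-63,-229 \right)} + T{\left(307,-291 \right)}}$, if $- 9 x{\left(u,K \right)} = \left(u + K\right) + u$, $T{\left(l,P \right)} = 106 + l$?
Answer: $\frac{9}{4072} \approx 0.0022102$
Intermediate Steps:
$x{\left(u,K \right)} = - \frac{2 u}{9} - \frac{K}{9}$ ($x{\left(u,K \right)} = - \frac{\left(u + K\right) + u}{9} = - \frac{\left(K + u\right) + u}{9} = - \frac{K + 2 u}{9} = - \frac{2 u}{9} - \frac{K}{9}$)
$\frac{1}{x{\left(-63,-229 \right)} + T{\left(307,-291 \right)}} = \frac{1}{\left(\left(- \frac{2}{9}\right) \left(-63\right) - - \frac{229}{9}\right) + \left(106 + 307\right)} = \frac{1}{\left(14 + \frac{229}{9}\right) + 413} = \frac{1}{\frac{355}{9} + 413} = \frac{1}{\frac{4072}{9}} = \frac{9}{4072}$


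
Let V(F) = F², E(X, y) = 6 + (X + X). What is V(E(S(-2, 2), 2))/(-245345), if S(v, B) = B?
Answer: -20/49069 ≈ -0.00040759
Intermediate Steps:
E(X, y) = 6 + 2*X
V(E(S(-2, 2), 2))/(-245345) = (6 + 2*2)²/(-245345) = (6 + 4)²*(-1/245345) = 10²*(-1/245345) = 100*(-1/245345) = -20/49069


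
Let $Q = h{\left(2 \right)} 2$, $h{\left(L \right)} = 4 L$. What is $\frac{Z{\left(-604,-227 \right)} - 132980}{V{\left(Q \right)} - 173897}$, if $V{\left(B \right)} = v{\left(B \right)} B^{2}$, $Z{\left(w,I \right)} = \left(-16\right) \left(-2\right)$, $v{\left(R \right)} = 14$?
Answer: $\frac{44316}{56771} \approx 0.78061$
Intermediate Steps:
$Z{\left(w,I \right)} = 32$
$Q = 16$ ($Q = 4 \cdot 2 \cdot 2 = 8 \cdot 2 = 16$)
$V{\left(B \right)} = 14 B^{2}$
$\frac{Z{\left(-604,-227 \right)} - 132980}{V{\left(Q \right)} - 173897} = \frac{32 - 132980}{14 \cdot 16^{2} - 173897} = - \frac{132948}{14 \cdot 256 - 173897} = - \frac{132948}{3584 - 173897} = - \frac{132948}{-170313} = \left(-132948\right) \left(- \frac{1}{170313}\right) = \frac{44316}{56771}$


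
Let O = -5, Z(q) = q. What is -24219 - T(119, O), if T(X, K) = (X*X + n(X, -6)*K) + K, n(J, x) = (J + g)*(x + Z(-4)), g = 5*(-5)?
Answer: -43075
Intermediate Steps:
g = -25
n(J, x) = (-25 + J)*(-4 + x) (n(J, x) = (J - 25)*(x - 4) = (-25 + J)*(-4 + x))
T(X, K) = K + X² + K*(250 - 10*X) (T(X, K) = (X*X + (100 - 25*(-6) - 4*X + X*(-6))*K) + K = (X² + (100 + 150 - 4*X - 6*X)*K) + K = (X² + (250 - 10*X)*K) + K = (X² + K*(250 - 10*X)) + K = K + X² + K*(250 - 10*X))
-24219 - T(119, O) = -24219 - (-5 + 119² + 10*(-5)*(25 - 1*119)) = -24219 - (-5 + 14161 + 10*(-5)*(25 - 119)) = -24219 - (-5 + 14161 + 10*(-5)*(-94)) = -24219 - (-5 + 14161 + 4700) = -24219 - 1*18856 = -24219 - 18856 = -43075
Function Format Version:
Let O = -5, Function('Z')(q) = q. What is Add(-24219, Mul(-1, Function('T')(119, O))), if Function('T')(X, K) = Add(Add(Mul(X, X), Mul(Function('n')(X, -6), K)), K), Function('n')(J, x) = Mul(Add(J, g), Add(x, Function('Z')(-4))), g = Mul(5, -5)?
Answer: -43075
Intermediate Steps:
g = -25
Function('n')(J, x) = Mul(Add(-25, J), Add(-4, x)) (Function('n')(J, x) = Mul(Add(J, -25), Add(x, -4)) = Mul(Add(-25, J), Add(-4, x)))
Function('T')(X, K) = Add(K, Pow(X, 2), Mul(K, Add(250, Mul(-10, X)))) (Function('T')(X, K) = Add(Add(Mul(X, X), Mul(Add(100, Mul(-25, -6), Mul(-4, X), Mul(X, -6)), K)), K) = Add(Add(Pow(X, 2), Mul(Add(100, 150, Mul(-4, X), Mul(-6, X)), K)), K) = Add(Add(Pow(X, 2), Mul(Add(250, Mul(-10, X)), K)), K) = Add(Add(Pow(X, 2), Mul(K, Add(250, Mul(-10, X)))), K) = Add(K, Pow(X, 2), Mul(K, Add(250, Mul(-10, X)))))
Add(-24219, Mul(-1, Function('T')(119, O))) = Add(-24219, Mul(-1, Add(-5, Pow(119, 2), Mul(10, -5, Add(25, Mul(-1, 119)))))) = Add(-24219, Mul(-1, Add(-5, 14161, Mul(10, -5, Add(25, -119))))) = Add(-24219, Mul(-1, Add(-5, 14161, Mul(10, -5, -94)))) = Add(-24219, Mul(-1, Add(-5, 14161, 4700))) = Add(-24219, Mul(-1, 18856)) = Add(-24219, -18856) = -43075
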